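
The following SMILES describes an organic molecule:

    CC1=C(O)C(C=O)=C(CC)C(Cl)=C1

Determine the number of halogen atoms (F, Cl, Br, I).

Halogen atoms appear at heavy-atom position 12 (1×Cl).
Other groups present: 1 aldehyde, 1 hydroxyl.
Halogen count: 1.

1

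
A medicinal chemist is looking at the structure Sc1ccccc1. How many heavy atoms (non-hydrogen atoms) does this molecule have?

7

Every atom symbol written in the SMILES (organic subset) is one heavy atom; implicit H are not written.
Heavy atoms by element → C:6, S:1.
Total: 7.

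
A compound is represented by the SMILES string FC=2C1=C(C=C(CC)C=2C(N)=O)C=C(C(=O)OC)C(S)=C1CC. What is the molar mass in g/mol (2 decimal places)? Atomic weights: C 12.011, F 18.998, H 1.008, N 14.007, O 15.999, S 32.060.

335.39 g/mol

First, the molecular formula is C17H18FNO3S (counting implicit H from valence).
  C: 17 × 12.011 = 204.187
  F: 1 × 18.998 = 18.998
  H: 18 × 1.008 = 18.144
  N: 1 × 14.007 = 14.007
  O: 3 × 15.999 = 47.997
  S: 1 × 32.060 = 32.060
Sum: 17×12.011 + 1×18.998 + 18×1.008 + 1×14.007 + 3×15.999 + 1×32.060 = 335.393 → 335.39 g/mol.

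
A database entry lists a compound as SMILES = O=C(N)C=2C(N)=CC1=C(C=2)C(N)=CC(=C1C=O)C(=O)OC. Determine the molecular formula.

Walk through each heavy atom and fill implicit hydrogens from standard valence (C 4, N 3, O 2, S 2, halogen 1):
  atom 1: O, bond orders sum to 2 (valence 2) → 0 H
  atom 2: C, bond orders sum to 4 (valence 4) → 0 H
  atom 3: N, bond orders sum to 1 (valence 3) → 2 H
  atom 4: C, bond orders sum to 4 (valence 4) → 0 H
  atom 5: C, bond orders sum to 4 (valence 4) → 0 H
  atom 6: N, bond orders sum to 1 (valence 3) → 2 H
  atom 7: C, bond orders sum to 3 (valence 4) → 1 H
  atom 8: C, bond orders sum to 4 (valence 4) → 0 H
  atom 9: C, bond orders sum to 4 (valence 4) → 0 H
  atom 10: C, bond orders sum to 3 (valence 4) → 1 H
  atom 11: C, bond orders sum to 4 (valence 4) → 0 H
  atom 12: N, bond orders sum to 1 (valence 3) → 2 H
  atom 13: C, bond orders sum to 3 (valence 4) → 1 H
  atom 14: C, bond orders sum to 4 (valence 4) → 0 H
  atom 15: C, bond orders sum to 4 (valence 4) → 0 H
  atom 16: C, bond orders sum to 3 (valence 4) → 1 H
  atom 17: O, bond orders sum to 2 (valence 2) → 0 H
  atom 18: C, bond orders sum to 4 (valence 4) → 0 H
  atom 19: O, bond orders sum to 2 (valence 2) → 0 H
  atom 20: O, bond orders sum to 2 (valence 2) → 0 H
  atom 21: C, bond orders sum to 1 (valence 4) → 3 H
Totals → C:14, H:13, N:3, O:4.
In Hill order: C14H13N3O4.

C14H13N3O4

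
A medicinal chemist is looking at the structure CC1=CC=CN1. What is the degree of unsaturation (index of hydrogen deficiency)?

3

Degree of unsaturation = (number of rings) + (number of π bonds).
Ring closures in the SMILES: 1.
π bonds: 2 double bonds (each 1 DoU) → 2 DoU from unsaturation.
Total DoU = 1 + 2 = 3.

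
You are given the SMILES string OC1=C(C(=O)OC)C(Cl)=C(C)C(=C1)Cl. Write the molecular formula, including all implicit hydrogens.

C9H8Cl2O3

Walk through each heavy atom and fill implicit hydrogens from standard valence (C 4, N 3, O 2, S 2, halogen 1):
  atom 1: O, bond orders sum to 1 (valence 2) → 1 H
  atom 2: C, bond orders sum to 4 (valence 4) → 0 H
  atom 3: C, bond orders sum to 4 (valence 4) → 0 H
  atom 4: C, bond orders sum to 4 (valence 4) → 0 H
  atom 5: O, bond orders sum to 2 (valence 2) → 0 H
  atom 6: O, bond orders sum to 2 (valence 2) → 0 H
  atom 7: C, bond orders sum to 1 (valence 4) → 3 H
  atom 8: C, bond orders sum to 4 (valence 4) → 0 H
  atom 9: Cl (halogen, monovalent) → 0 H
  atom 10: C, bond orders sum to 4 (valence 4) → 0 H
  atom 11: C, bond orders sum to 1 (valence 4) → 3 H
  atom 12: C, bond orders sum to 4 (valence 4) → 0 H
  atom 13: C, bond orders sum to 3 (valence 4) → 1 H
  atom 14: Cl (halogen, monovalent) → 0 H
Totals → C:9, H:8, Cl:2, O:3.
In Hill order: C9H8Cl2O3.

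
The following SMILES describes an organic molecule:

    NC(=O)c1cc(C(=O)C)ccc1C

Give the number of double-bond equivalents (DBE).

6

Molecular formula: C10H11NO2.
DoU = (2C + 2 + N − H − X) / 2, where X is the halogen count and O/S are ignored.
    = (2·10 + 2 + 1 − 11 − 0) / 2 = 12 / 2 = 6.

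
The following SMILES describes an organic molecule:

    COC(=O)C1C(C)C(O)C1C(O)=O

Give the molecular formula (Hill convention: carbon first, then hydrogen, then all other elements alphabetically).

C8H12O5

Walk through each heavy atom and fill implicit hydrogens from standard valence (C 4, N 3, O 2, S 2, halogen 1):
  atom 1: C, bond orders sum to 1 (valence 4) → 3 H
  atom 2: O, bond orders sum to 2 (valence 2) → 0 H
  atom 3: C, bond orders sum to 4 (valence 4) → 0 H
  atom 4: O, bond orders sum to 2 (valence 2) → 0 H
  atom 5: C, bond orders sum to 3 (valence 4) → 1 H
  atom 6: C, bond orders sum to 3 (valence 4) → 1 H
  atom 7: C, bond orders sum to 1 (valence 4) → 3 H
  atom 8: C, bond orders sum to 3 (valence 4) → 1 H
  atom 9: O, bond orders sum to 1 (valence 2) → 1 H
  atom 10: C, bond orders sum to 3 (valence 4) → 1 H
  atom 11: C, bond orders sum to 4 (valence 4) → 0 H
  atom 12: O, bond orders sum to 1 (valence 2) → 1 H
  atom 13: O, bond orders sum to 2 (valence 2) → 0 H
Totals → C:8, H:12, O:5.
In Hill order: C8H12O5.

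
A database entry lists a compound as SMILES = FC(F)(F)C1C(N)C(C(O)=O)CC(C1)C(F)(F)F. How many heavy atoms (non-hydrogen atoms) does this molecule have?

Every atom symbol written in the SMILES (organic subset) is one heavy atom; implicit H are not written.
Heavy atoms by element → C:9, F:6, N:1, O:2.
Total: 18.

18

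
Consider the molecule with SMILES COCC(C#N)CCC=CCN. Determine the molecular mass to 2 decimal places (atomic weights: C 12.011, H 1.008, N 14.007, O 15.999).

First, the molecular formula is C9H16N2O (counting implicit H from valence).
  C: 9 × 12.011 = 108.099
  H: 16 × 1.008 = 16.128
  N: 2 × 14.007 = 28.014
  O: 1 × 15.999 = 15.999
Sum: 9×12.011 + 16×1.008 + 2×14.007 + 1×15.999 = 168.240 → 168.24 g/mol.

168.24 g/mol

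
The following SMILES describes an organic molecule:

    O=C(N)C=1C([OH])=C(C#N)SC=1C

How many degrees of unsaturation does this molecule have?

6

Degree of unsaturation = (number of rings) + (number of π bonds).
Ring closures in the SMILES: 1.
π bonds: 3 double bonds (each 1 DoU), 1 triple bond (each 2 DoU) → 5 DoU from unsaturation.
Total DoU = 1 + 5 = 6.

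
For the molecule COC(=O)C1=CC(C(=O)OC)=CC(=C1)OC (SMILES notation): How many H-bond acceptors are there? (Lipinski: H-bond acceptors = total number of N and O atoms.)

N atoms: 0; O atoms: 5.
Lipinski HBA = 0 + 5 = 5.

5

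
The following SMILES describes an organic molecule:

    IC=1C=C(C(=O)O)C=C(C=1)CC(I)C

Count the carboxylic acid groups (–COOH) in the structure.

The carboxylic acid motif appears at heavy-atom position 5 in the SMILES.
Carboxylic acid count: 1.

1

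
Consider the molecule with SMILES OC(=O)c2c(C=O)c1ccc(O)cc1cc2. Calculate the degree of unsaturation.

Molecular formula: C12H8O4.
DoU = (2C + 2 + N − H − X) / 2, where X is the halogen count and O/S are ignored.
    = (2·12 + 2 + 0 − 8 − 0) / 2 = 18 / 2 = 9.

9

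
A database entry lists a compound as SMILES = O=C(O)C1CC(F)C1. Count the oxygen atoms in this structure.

2

Scan the SMILES for O atoms (remember two-letter symbols like Cl and Br are single atoms).
Oxygen count: 2.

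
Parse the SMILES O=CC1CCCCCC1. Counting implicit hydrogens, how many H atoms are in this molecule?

14

Walk through each heavy atom and fill implicit hydrogens from standard valence (C 4, N 3, O 2, S 2, halogen 1):
  atom 1: O, bond orders sum to 2 (valence 2) → 0 H
  atom 2: C, bond orders sum to 3 (valence 4) → 1 H
  atom 3: C, bond orders sum to 3 (valence 4) → 1 H
  atom 4: C, bond orders sum to 2 (valence 4) → 2 H
  atom 5: C, bond orders sum to 2 (valence 4) → 2 H
  atom 6: C, bond orders sum to 2 (valence 4) → 2 H
  atom 7: C, bond orders sum to 2 (valence 4) → 2 H
  atom 8: C, bond orders sum to 2 (valence 4) → 2 H
  atom 9: C, bond orders sum to 2 (valence 4) → 2 H
Total hydrogens: 14.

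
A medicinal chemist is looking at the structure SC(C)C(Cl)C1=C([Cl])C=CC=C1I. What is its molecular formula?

Walk through each heavy atom and fill implicit hydrogens from standard valence (C 4, N 3, O 2, S 2, halogen 1):
  atom 1: S, bond orders sum to 1 (valence 2) → 1 H
  atom 2: C, bond orders sum to 3 (valence 4) → 1 H
  atom 3: C, bond orders sum to 1 (valence 4) → 3 H
  atom 4: C, bond orders sum to 3 (valence 4) → 1 H
  atom 5: Cl (halogen, monovalent) → 0 H
  atom 6: C, bond orders sum to 4 (valence 4) → 0 H
  atom 7: C, bond orders sum to 4 (valence 4) → 0 H
  atom 8: Cl with explicit H count 0
  atom 9: C, bond orders sum to 3 (valence 4) → 1 H
  atom 10: C, bond orders sum to 3 (valence 4) → 1 H
  atom 11: C, bond orders sum to 3 (valence 4) → 1 H
  atom 12: C, bond orders sum to 4 (valence 4) → 0 H
  atom 13: I (halogen, monovalent) → 0 H
Totals → C:9, H:9, Cl:2, I:1, S:1.
In Hill order: C9H9Cl2IS.

C9H9Cl2IS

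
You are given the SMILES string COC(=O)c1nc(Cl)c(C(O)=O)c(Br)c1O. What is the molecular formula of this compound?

C8H5BrClNO5

Walk through each heavy atom and fill implicit hydrogens from standard valence (C 4, N 3, O 2, S 2, halogen 1); for lowercase aromatic atoms, an aromatic c carries 1 H when it has two neighbours and 0 H with three, and aromatic n carries 0 H:
  atom 1: C, bond orders sum to 1 (valence 4) → 3 H
  atom 2: O, bond orders sum to 2 (valence 2) → 0 H
  atom 3: C, bond orders sum to 4 (valence 4) → 0 H
  atom 4: O, bond orders sum to 2 (valence 2) → 0 H
  atom 5: aromatic c, 3 neighbours → 0 H
  atom 6: aromatic n, 2 neighbours → 0 H
  atom 7: aromatic c, 3 neighbours → 0 H
  atom 8: Cl (halogen, monovalent) → 0 H
  atom 9: aromatic c, 3 neighbours → 0 H
  atom 10: C, bond orders sum to 4 (valence 4) → 0 H
  atom 11: O, bond orders sum to 1 (valence 2) → 1 H
  atom 12: O, bond orders sum to 2 (valence 2) → 0 H
  atom 13: aromatic c, 3 neighbours → 0 H
  atom 14: Br (halogen, monovalent) → 0 H
  atom 15: aromatic c, 3 neighbours → 0 H
  atom 16: O, bond orders sum to 1 (valence 2) → 1 H
Totals → C:8, H:5, Br:1, Cl:1, N:1, O:5.
In Hill order: C8H5BrClNO5.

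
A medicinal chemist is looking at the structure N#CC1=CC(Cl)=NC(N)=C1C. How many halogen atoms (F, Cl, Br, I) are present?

1

Halogen atoms appear at heavy-atom position 6 (1×Cl).
Other groups present: 1 nitrile, 1 primary amine.
Halogen count: 1.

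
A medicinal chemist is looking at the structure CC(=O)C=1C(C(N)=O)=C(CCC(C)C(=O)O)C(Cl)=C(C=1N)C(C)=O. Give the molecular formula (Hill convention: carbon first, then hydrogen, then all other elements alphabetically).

C16H19ClN2O5

Walk through each heavy atom and fill implicit hydrogens from standard valence (C 4, N 3, O 2, S 2, halogen 1):
  atom 1: C, bond orders sum to 1 (valence 4) → 3 H
  atom 2: C, bond orders sum to 4 (valence 4) → 0 H
  atom 3: O, bond orders sum to 2 (valence 2) → 0 H
  atom 4: C, bond orders sum to 4 (valence 4) → 0 H
  atom 5: C, bond orders sum to 4 (valence 4) → 0 H
  atom 6: C, bond orders sum to 4 (valence 4) → 0 H
  atom 7: N, bond orders sum to 1 (valence 3) → 2 H
  atom 8: O, bond orders sum to 2 (valence 2) → 0 H
  atom 9: C, bond orders sum to 4 (valence 4) → 0 H
  atom 10: C, bond orders sum to 2 (valence 4) → 2 H
  atom 11: C, bond orders sum to 2 (valence 4) → 2 H
  atom 12: C, bond orders sum to 3 (valence 4) → 1 H
  atom 13: C, bond orders sum to 1 (valence 4) → 3 H
  atom 14: C, bond orders sum to 4 (valence 4) → 0 H
  atom 15: O, bond orders sum to 2 (valence 2) → 0 H
  atom 16: O, bond orders sum to 1 (valence 2) → 1 H
  atom 17: C, bond orders sum to 4 (valence 4) → 0 H
  atom 18: Cl (halogen, monovalent) → 0 H
  atom 19: C, bond orders sum to 4 (valence 4) → 0 H
  atom 20: C, bond orders sum to 4 (valence 4) → 0 H
  atom 21: N, bond orders sum to 1 (valence 3) → 2 H
  atom 22: C, bond orders sum to 4 (valence 4) → 0 H
  atom 23: C, bond orders sum to 1 (valence 4) → 3 H
  atom 24: O, bond orders sum to 2 (valence 2) → 0 H
Totals → C:16, H:19, Cl:1, N:2, O:5.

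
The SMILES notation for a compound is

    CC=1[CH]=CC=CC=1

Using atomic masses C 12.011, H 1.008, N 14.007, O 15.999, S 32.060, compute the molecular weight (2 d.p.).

92.14 g/mol

First, the molecular formula is C7H8 (counting implicit H from valence).
  C: 7 × 12.011 = 84.077
  H: 8 × 1.008 = 8.064
Sum: 7×12.011 + 8×1.008 = 92.141 → 92.14 g/mol.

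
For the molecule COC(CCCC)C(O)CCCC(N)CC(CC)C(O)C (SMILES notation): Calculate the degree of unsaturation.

Degree of unsaturation = (number of rings) + (number of π bonds).
Ring closures in the SMILES: 0.
π bonds: none → 0 DoU from unsaturation.
Total DoU = 0 + 0 = 0.

0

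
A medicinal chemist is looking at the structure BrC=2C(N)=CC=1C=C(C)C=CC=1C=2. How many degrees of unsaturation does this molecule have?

7

Degree of unsaturation = (number of rings) + (number of π bonds).
Ring closures in the SMILES: 2.
π bonds: 5 double bonds (each 1 DoU) → 5 DoU from unsaturation.
Total DoU = 2 + 5 = 7.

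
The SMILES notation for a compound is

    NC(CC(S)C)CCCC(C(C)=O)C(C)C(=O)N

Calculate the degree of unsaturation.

Degree of unsaturation = (number of rings) + (number of π bonds).
Ring closures in the SMILES: 0.
π bonds: 2 double bonds (each 1 DoU) → 2 DoU from unsaturation.
Total DoU = 0 + 2 = 2.

2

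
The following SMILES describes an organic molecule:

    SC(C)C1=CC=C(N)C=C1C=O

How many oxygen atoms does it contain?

1

Scan the SMILES for O atoms (remember two-letter symbols like Cl and Br are single atoms).
Oxygen count: 1.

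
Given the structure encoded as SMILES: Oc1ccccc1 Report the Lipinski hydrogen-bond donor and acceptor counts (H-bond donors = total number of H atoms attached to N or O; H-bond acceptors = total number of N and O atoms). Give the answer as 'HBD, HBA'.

1, 1

Donors: find every N or O and count the H atoms it carries.
  atom 1 (O): bond orders sum to 1 → 1 H
Lipinski HBD = 1.
Acceptors: N atoms = 0, O atoms = 1 → HBA = 1.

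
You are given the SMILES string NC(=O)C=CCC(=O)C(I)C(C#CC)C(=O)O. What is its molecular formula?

C11H12INO4

Walk through each heavy atom and fill implicit hydrogens from standard valence (C 4, N 3, O 2, S 2, halogen 1):
  atom 1: N, bond orders sum to 1 (valence 3) → 2 H
  atom 2: C, bond orders sum to 4 (valence 4) → 0 H
  atom 3: O, bond orders sum to 2 (valence 2) → 0 H
  atom 4: C, bond orders sum to 3 (valence 4) → 1 H
  atom 5: C, bond orders sum to 3 (valence 4) → 1 H
  atom 6: C, bond orders sum to 2 (valence 4) → 2 H
  atom 7: C, bond orders sum to 4 (valence 4) → 0 H
  atom 8: O, bond orders sum to 2 (valence 2) → 0 H
  atom 9: C, bond orders sum to 3 (valence 4) → 1 H
  atom 10: I (halogen, monovalent) → 0 H
  atom 11: C, bond orders sum to 3 (valence 4) → 1 H
  atom 12: C, bond orders sum to 4 (valence 4) → 0 H
  atom 13: C, bond orders sum to 4 (valence 4) → 0 H
  atom 14: C, bond orders sum to 1 (valence 4) → 3 H
  atom 15: C, bond orders sum to 4 (valence 4) → 0 H
  atom 16: O, bond orders sum to 2 (valence 2) → 0 H
  atom 17: O, bond orders sum to 1 (valence 2) → 1 H
Totals → C:11, H:12, I:1, N:1, O:4.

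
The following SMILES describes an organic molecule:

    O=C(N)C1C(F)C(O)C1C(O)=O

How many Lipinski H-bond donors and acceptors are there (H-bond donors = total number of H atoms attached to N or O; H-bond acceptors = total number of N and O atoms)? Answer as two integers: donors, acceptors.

Donors: find every N or O and count the H atoms it carries.
  atom 1 (O): bond orders sum to 2 → 0 H
  atom 3 (N): bond orders sum to 1 → 2 H
  atom 8 (O): bond orders sum to 1 → 1 H
  atom 11 (O): bond orders sum to 1 → 1 H
  atom 12 (O): bond orders sum to 2 → 0 H
Lipinski HBD = 4.
Acceptors: N atoms = 1, O atoms = 4 → HBA = 5.

4, 5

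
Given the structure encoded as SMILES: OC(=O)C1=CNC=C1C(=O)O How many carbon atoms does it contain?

6

Count every carbon token in the SMILES (each C, including those in ring-closure positions and inside branches).
Carbon count: 6.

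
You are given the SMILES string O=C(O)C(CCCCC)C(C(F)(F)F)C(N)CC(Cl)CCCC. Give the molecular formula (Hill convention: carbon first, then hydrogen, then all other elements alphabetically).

C16H29ClF3NO2

Walk through each heavy atom and fill implicit hydrogens from standard valence (C 4, N 3, O 2, S 2, halogen 1):
  atom 1: O, bond orders sum to 2 (valence 2) → 0 H
  atom 2: C, bond orders sum to 4 (valence 4) → 0 H
  atom 3: O, bond orders sum to 1 (valence 2) → 1 H
  atom 4: C, bond orders sum to 3 (valence 4) → 1 H
  atom 5: C, bond orders sum to 2 (valence 4) → 2 H
  atom 6: C, bond orders sum to 2 (valence 4) → 2 H
  atom 7: C, bond orders sum to 2 (valence 4) → 2 H
  atom 8: C, bond orders sum to 2 (valence 4) → 2 H
  atom 9: C, bond orders sum to 1 (valence 4) → 3 H
  atom 10: C, bond orders sum to 3 (valence 4) → 1 H
  atom 11: C, bond orders sum to 4 (valence 4) → 0 H
  atom 12: F (halogen, monovalent) → 0 H
  atom 13: F (halogen, monovalent) → 0 H
  atom 14: F (halogen, monovalent) → 0 H
  atom 15: C, bond orders sum to 3 (valence 4) → 1 H
  atom 16: N, bond orders sum to 1 (valence 3) → 2 H
  atom 17: C, bond orders sum to 2 (valence 4) → 2 H
  atom 18: C, bond orders sum to 3 (valence 4) → 1 H
  atom 19: Cl (halogen, monovalent) → 0 H
  atom 20: C, bond orders sum to 2 (valence 4) → 2 H
  atom 21: C, bond orders sum to 2 (valence 4) → 2 H
  atom 22: C, bond orders sum to 2 (valence 4) → 2 H
  atom 23: C, bond orders sum to 1 (valence 4) → 3 H
Totals → C:16, H:29, Cl:1, F:3, N:1, O:2.
In Hill order: C16H29ClF3NO2.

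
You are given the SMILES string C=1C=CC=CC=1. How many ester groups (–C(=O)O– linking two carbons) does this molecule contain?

Scan the SMILES for the ester motif — none present.

0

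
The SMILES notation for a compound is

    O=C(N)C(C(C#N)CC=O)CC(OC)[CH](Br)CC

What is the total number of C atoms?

Count every carbon token in the SMILES (each C, including those in ring-closure positions and inside branches).
Carbon count: 12.

12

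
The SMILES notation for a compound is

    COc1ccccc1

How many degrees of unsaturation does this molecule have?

4

Molecular formula: C7H8O.
DoU = (2C + 2 + N − H − X) / 2, where X is the halogen count and O/S are ignored.
    = (2·7 + 2 + 0 − 8 − 0) / 2 = 8 / 2 = 4.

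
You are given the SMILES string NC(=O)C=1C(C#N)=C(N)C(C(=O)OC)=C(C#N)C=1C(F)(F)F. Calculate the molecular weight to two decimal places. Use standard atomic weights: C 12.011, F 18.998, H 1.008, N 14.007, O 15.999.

First, the molecular formula is C12H7F3N4O3 (counting implicit H from valence).
  C: 12 × 12.011 = 144.132
  F: 3 × 18.998 = 56.994
  H: 7 × 1.008 = 7.056
  N: 4 × 14.007 = 56.028
  O: 3 × 15.999 = 47.997
Sum: 12×12.011 + 3×18.998 + 7×1.008 + 4×14.007 + 3×15.999 = 312.207 → 312.21 g/mol.

312.21 g/mol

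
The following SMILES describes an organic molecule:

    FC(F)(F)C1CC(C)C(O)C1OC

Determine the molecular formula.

C8H13F3O2

Walk through each heavy atom and fill implicit hydrogens from standard valence (C 4, N 3, O 2, S 2, halogen 1):
  atom 1: F (halogen, monovalent) → 0 H
  atom 2: C, bond orders sum to 4 (valence 4) → 0 H
  atom 3: F (halogen, monovalent) → 0 H
  atom 4: F (halogen, monovalent) → 0 H
  atom 5: C, bond orders sum to 3 (valence 4) → 1 H
  atom 6: C, bond orders sum to 2 (valence 4) → 2 H
  atom 7: C, bond orders sum to 3 (valence 4) → 1 H
  atom 8: C, bond orders sum to 1 (valence 4) → 3 H
  atom 9: C, bond orders sum to 3 (valence 4) → 1 H
  atom 10: O, bond orders sum to 1 (valence 2) → 1 H
  atom 11: C, bond orders sum to 3 (valence 4) → 1 H
  atom 12: O, bond orders sum to 2 (valence 2) → 0 H
  atom 13: C, bond orders sum to 1 (valence 4) → 3 H
Totals → C:8, H:13, F:3, O:2.
In Hill order: C8H13F3O2.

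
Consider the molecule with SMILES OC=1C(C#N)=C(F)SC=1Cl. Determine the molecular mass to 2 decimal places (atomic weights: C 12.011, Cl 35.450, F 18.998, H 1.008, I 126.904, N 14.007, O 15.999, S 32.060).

First, the molecular formula is C5HClFNOS (counting implicit H from valence).
  C: 5 × 12.011 = 60.055
  Cl: 1 × 35.450 = 35.450
  F: 1 × 18.998 = 18.998
  H: 1 × 1.008 = 1.008
  N: 1 × 14.007 = 14.007
  O: 1 × 15.999 = 15.999
  S: 1 × 32.060 = 32.060
Sum: 5×12.011 + 1×35.450 + 1×18.998 + 1×1.008 + 1×14.007 + 1×15.999 + 1×32.060 = 177.577 → 177.58 g/mol.

177.58 g/mol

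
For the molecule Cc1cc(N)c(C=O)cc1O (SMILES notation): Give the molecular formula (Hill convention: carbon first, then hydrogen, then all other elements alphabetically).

C8H9NO2

Walk through each heavy atom and fill implicit hydrogens from standard valence (C 4, N 3, O 2, S 2, halogen 1); for lowercase aromatic atoms, an aromatic c carries 1 H when it has two neighbours and 0 H with three, and aromatic n carries 0 H:
  atom 1: C, bond orders sum to 1 (valence 4) → 3 H
  atom 2: aromatic c, 3 neighbours → 0 H
  atom 3: aromatic c, 2 neighbours → 1 H
  atom 4: aromatic c, 3 neighbours → 0 H
  atom 5: N, bond orders sum to 1 (valence 3) → 2 H
  atom 6: aromatic c, 3 neighbours → 0 H
  atom 7: C, bond orders sum to 3 (valence 4) → 1 H
  atom 8: O, bond orders sum to 2 (valence 2) → 0 H
  atom 9: aromatic c, 2 neighbours → 1 H
  atom 10: aromatic c, 3 neighbours → 0 H
  atom 11: O, bond orders sum to 1 (valence 2) → 1 H
Totals → C:8, H:9, N:1, O:2.
In Hill order: C8H9NO2.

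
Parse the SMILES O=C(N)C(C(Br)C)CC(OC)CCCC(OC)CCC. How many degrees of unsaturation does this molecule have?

Molecular formula: C15H30BrNO3.
DoU = (2C + 2 + N − H − X) / 2, where X is the halogen count and O/S are ignored.
    = (2·15 + 2 + 1 − 30 − 1) / 2 = 2 / 2 = 1.

1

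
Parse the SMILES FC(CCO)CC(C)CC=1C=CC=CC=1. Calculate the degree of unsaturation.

Degree of unsaturation = (number of rings) + (number of π bonds).
Ring closures in the SMILES: 1.
π bonds: 3 double bonds (each 1 DoU) → 3 DoU from unsaturation.
Total DoU = 1 + 3 = 4.

4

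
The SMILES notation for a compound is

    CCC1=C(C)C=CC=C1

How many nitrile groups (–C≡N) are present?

0

Scan the SMILES for the nitrile motif — none present.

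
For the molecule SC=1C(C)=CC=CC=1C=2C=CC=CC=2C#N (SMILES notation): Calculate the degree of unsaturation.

10

Molecular formula: C14H11NS.
DoU = (2C + 2 + N − H − X) / 2, where X is the halogen count and O/S are ignored.
    = (2·14 + 2 + 1 − 11 − 0) / 2 = 20 / 2 = 10.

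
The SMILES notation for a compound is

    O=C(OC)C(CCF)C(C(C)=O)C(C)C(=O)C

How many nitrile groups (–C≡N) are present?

0

Scan the SMILES for the nitrile motif — none present.
Groups that are present: 1 ester, 2 ketone.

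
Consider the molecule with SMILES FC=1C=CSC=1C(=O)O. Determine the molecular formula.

Walk through each heavy atom and fill implicit hydrogens from standard valence (C 4, N 3, O 2, S 2, halogen 1):
  atom 1: F (halogen, monovalent) → 0 H
  atom 2: C, bond orders sum to 4 (valence 4) → 0 H
  atom 3: C, bond orders sum to 3 (valence 4) → 1 H
  atom 4: C, bond orders sum to 3 (valence 4) → 1 H
  atom 5: S, bond orders sum to 2 (valence 2) → 0 H
  atom 6: C, bond orders sum to 4 (valence 4) → 0 H
  atom 7: C, bond orders sum to 4 (valence 4) → 0 H
  atom 8: O, bond orders sum to 2 (valence 2) → 0 H
  atom 9: O, bond orders sum to 1 (valence 2) → 1 H
Totals → C:5, H:3, F:1, O:2, S:1.

C5H3FO2S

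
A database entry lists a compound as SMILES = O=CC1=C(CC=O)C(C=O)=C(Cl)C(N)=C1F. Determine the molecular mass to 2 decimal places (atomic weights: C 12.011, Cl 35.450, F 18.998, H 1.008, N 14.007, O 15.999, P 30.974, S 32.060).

First, the molecular formula is C10H7ClFNO3 (counting implicit H from valence).
  C: 10 × 12.011 = 120.110
  Cl: 1 × 35.450 = 35.450
  F: 1 × 18.998 = 18.998
  H: 7 × 1.008 = 7.056
  N: 1 × 14.007 = 14.007
  O: 3 × 15.999 = 47.997
Sum: 10×12.011 + 1×35.450 + 1×18.998 + 7×1.008 + 1×14.007 + 3×15.999 = 243.618 → 243.62 g/mol.

243.62 g/mol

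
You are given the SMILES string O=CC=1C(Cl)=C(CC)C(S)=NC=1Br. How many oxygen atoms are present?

Scan the SMILES for O atoms (remember two-letter symbols like Cl and Br are single atoms).
Oxygen count: 1.

1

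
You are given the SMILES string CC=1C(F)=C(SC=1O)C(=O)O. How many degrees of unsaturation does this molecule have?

Degree of unsaturation = (number of rings) + (number of π bonds).
Ring closures in the SMILES: 1.
π bonds: 3 double bonds (each 1 DoU) → 3 DoU from unsaturation.
Total DoU = 1 + 3 = 4.

4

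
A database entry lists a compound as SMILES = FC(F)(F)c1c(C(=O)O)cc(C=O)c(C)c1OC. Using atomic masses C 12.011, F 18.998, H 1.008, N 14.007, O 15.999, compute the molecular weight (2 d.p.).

262.18 g/mol

First, the molecular formula is C11H9F3O4 (counting implicit H from valence).
  C: 11 × 12.011 = 132.121
  F: 3 × 18.998 = 56.994
  H: 9 × 1.008 = 9.072
  O: 4 × 15.999 = 63.996
Sum: 11×12.011 + 3×18.998 + 9×1.008 + 4×15.999 = 262.183 → 262.18 g/mol.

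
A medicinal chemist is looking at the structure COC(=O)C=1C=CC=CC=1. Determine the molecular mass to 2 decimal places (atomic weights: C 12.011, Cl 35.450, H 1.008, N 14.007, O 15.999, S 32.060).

136.15 g/mol

First, the molecular formula is C8H8O2 (counting implicit H from valence).
  C: 8 × 12.011 = 96.088
  H: 8 × 1.008 = 8.064
  O: 2 × 15.999 = 31.998
Sum: 8×12.011 + 8×1.008 + 2×15.999 = 136.150 → 136.15 g/mol.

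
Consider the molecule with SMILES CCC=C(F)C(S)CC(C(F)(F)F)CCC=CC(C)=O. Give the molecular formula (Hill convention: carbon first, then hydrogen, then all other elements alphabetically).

C14H20F4OS

Walk through each heavy atom and fill implicit hydrogens from standard valence (C 4, N 3, O 2, S 2, halogen 1):
  atom 1: C, bond orders sum to 1 (valence 4) → 3 H
  atom 2: C, bond orders sum to 2 (valence 4) → 2 H
  atom 3: C, bond orders sum to 3 (valence 4) → 1 H
  atom 4: C, bond orders sum to 4 (valence 4) → 0 H
  atom 5: F (halogen, monovalent) → 0 H
  atom 6: C, bond orders sum to 3 (valence 4) → 1 H
  atom 7: S, bond orders sum to 1 (valence 2) → 1 H
  atom 8: C, bond orders sum to 2 (valence 4) → 2 H
  atom 9: C, bond orders sum to 3 (valence 4) → 1 H
  atom 10: C, bond orders sum to 4 (valence 4) → 0 H
  atom 11: F (halogen, monovalent) → 0 H
  atom 12: F (halogen, monovalent) → 0 H
  atom 13: F (halogen, monovalent) → 0 H
  atom 14: C, bond orders sum to 2 (valence 4) → 2 H
  atom 15: C, bond orders sum to 2 (valence 4) → 2 H
  atom 16: C, bond orders sum to 3 (valence 4) → 1 H
  atom 17: C, bond orders sum to 3 (valence 4) → 1 H
  atom 18: C, bond orders sum to 4 (valence 4) → 0 H
  atom 19: C, bond orders sum to 1 (valence 4) → 3 H
  atom 20: O, bond orders sum to 2 (valence 2) → 0 H
Totals → C:14, H:20, F:4, O:1, S:1.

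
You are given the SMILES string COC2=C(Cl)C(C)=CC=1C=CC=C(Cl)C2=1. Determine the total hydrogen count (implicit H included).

Walk through each heavy atom and fill implicit hydrogens from standard valence (C 4, N 3, O 2, S 2, halogen 1):
  atom 1: C, bond orders sum to 1 (valence 4) → 3 H
  atom 2: O, bond orders sum to 2 (valence 2) → 0 H
  atom 3: C, bond orders sum to 4 (valence 4) → 0 H
  atom 4: C, bond orders sum to 4 (valence 4) → 0 H
  atom 5: Cl (halogen, monovalent) → 0 H
  atom 6: C, bond orders sum to 4 (valence 4) → 0 H
  atom 7: C, bond orders sum to 1 (valence 4) → 3 H
  atom 8: C, bond orders sum to 3 (valence 4) → 1 H
  atom 9: C, bond orders sum to 4 (valence 4) → 0 H
  atom 10: C, bond orders sum to 3 (valence 4) → 1 H
  atom 11: C, bond orders sum to 3 (valence 4) → 1 H
  atom 12: C, bond orders sum to 3 (valence 4) → 1 H
  atom 13: C, bond orders sum to 4 (valence 4) → 0 H
  atom 14: Cl (halogen, monovalent) → 0 H
  atom 15: C, bond orders sum to 4 (valence 4) → 0 H
Total hydrogens: 10.

10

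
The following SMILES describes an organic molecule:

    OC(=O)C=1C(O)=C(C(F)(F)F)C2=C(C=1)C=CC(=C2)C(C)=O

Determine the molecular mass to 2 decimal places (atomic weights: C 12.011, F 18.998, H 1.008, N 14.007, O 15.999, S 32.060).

First, the molecular formula is C14H9F3O4 (counting implicit H from valence).
  C: 14 × 12.011 = 168.154
  F: 3 × 18.998 = 56.994
  H: 9 × 1.008 = 9.072
  O: 4 × 15.999 = 63.996
Sum: 14×12.011 + 3×18.998 + 9×1.008 + 4×15.999 = 298.216 → 298.22 g/mol.

298.22 g/mol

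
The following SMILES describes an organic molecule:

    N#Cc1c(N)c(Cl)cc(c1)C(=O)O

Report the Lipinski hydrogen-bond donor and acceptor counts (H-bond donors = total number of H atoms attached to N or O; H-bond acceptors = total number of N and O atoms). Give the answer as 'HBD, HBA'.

3, 4

Donors: find every N or O and count the H atoms it carries.
  atom 1 (N): bond orders sum to 3 → 0 H
  atom 5 (N): bond orders sum to 1 → 2 H
  atom 12 (O): bond orders sum to 2 → 0 H
  atom 13 (O): bond orders sum to 1 → 1 H
Lipinski HBD = 3.
Acceptors: N atoms = 2, O atoms = 2 → HBA = 4.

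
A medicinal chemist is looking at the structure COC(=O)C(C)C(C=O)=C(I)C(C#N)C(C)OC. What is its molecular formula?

C12H16INO4

Walk through each heavy atom and fill implicit hydrogens from standard valence (C 4, N 3, O 2, S 2, halogen 1):
  atom 1: C, bond orders sum to 1 (valence 4) → 3 H
  atom 2: O, bond orders sum to 2 (valence 2) → 0 H
  atom 3: C, bond orders sum to 4 (valence 4) → 0 H
  atom 4: O, bond orders sum to 2 (valence 2) → 0 H
  atom 5: C, bond orders sum to 3 (valence 4) → 1 H
  atom 6: C, bond orders sum to 1 (valence 4) → 3 H
  atom 7: C, bond orders sum to 4 (valence 4) → 0 H
  atom 8: C, bond orders sum to 3 (valence 4) → 1 H
  atom 9: O, bond orders sum to 2 (valence 2) → 0 H
  atom 10: C, bond orders sum to 4 (valence 4) → 0 H
  atom 11: I (halogen, monovalent) → 0 H
  atom 12: C, bond orders sum to 3 (valence 4) → 1 H
  atom 13: C, bond orders sum to 4 (valence 4) → 0 H
  atom 14: N, bond orders sum to 3 (valence 3) → 0 H
  atom 15: C, bond orders sum to 3 (valence 4) → 1 H
  atom 16: C, bond orders sum to 1 (valence 4) → 3 H
  atom 17: O, bond orders sum to 2 (valence 2) → 0 H
  atom 18: C, bond orders sum to 1 (valence 4) → 3 H
Totals → C:12, H:16, I:1, N:1, O:4.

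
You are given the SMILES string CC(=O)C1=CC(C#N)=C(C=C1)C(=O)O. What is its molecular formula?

Walk through each heavy atom and fill implicit hydrogens from standard valence (C 4, N 3, O 2, S 2, halogen 1):
  atom 1: C, bond orders sum to 1 (valence 4) → 3 H
  atom 2: C, bond orders sum to 4 (valence 4) → 0 H
  atom 3: O, bond orders sum to 2 (valence 2) → 0 H
  atom 4: C, bond orders sum to 4 (valence 4) → 0 H
  atom 5: C, bond orders sum to 3 (valence 4) → 1 H
  atom 6: C, bond orders sum to 4 (valence 4) → 0 H
  atom 7: C, bond orders sum to 4 (valence 4) → 0 H
  atom 8: N, bond orders sum to 3 (valence 3) → 0 H
  atom 9: C, bond orders sum to 4 (valence 4) → 0 H
  atom 10: C, bond orders sum to 3 (valence 4) → 1 H
  atom 11: C, bond orders sum to 3 (valence 4) → 1 H
  atom 12: C, bond orders sum to 4 (valence 4) → 0 H
  atom 13: O, bond orders sum to 2 (valence 2) → 0 H
  atom 14: O, bond orders sum to 1 (valence 2) → 1 H
Totals → C:10, H:7, N:1, O:3.

C10H7NO3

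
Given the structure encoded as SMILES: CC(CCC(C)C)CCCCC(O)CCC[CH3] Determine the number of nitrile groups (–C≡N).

0

Scan the SMILES for the nitrile motif — none present.
Groups that are present: 1 hydroxyl.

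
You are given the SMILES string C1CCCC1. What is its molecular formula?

Walk through each heavy atom and fill implicit hydrogens from standard valence (C 4, N 3, O 2, S 2, halogen 1):
  atom 1: C, bond orders sum to 2 (valence 4) → 2 H
  atom 2: C, bond orders sum to 2 (valence 4) → 2 H
  atom 3: C, bond orders sum to 2 (valence 4) → 2 H
  atom 4: C, bond orders sum to 2 (valence 4) → 2 H
  atom 5: C, bond orders sum to 2 (valence 4) → 2 H
Totals → C:5, H:10.
In Hill order: C5H10.

C5H10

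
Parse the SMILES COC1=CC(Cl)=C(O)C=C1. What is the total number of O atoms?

2

Scan the SMILES for O atoms (remember two-letter symbols like Cl and Br are single atoms).
Oxygen count: 2.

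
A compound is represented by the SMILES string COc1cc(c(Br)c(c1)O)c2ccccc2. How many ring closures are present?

In SMILES, each pair of matching ring-closure digits denotes one ring-closing bond; the number of such bonds equals the number of independent rings.
Ring-closure bonds here: 2.

2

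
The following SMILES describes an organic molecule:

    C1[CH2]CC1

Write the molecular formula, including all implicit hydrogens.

Walk through each heavy atom and fill implicit hydrogens from standard valence (C 4, N 3, O 2, S 2, halogen 1):
  atom 1: C, bond orders sum to 2 (valence 4) → 2 H
  atom 2: C with explicit H count 2
  atom 3: C, bond orders sum to 2 (valence 4) → 2 H
  atom 4: C, bond orders sum to 2 (valence 4) → 2 H
Totals → C:4, H:8.

C4H8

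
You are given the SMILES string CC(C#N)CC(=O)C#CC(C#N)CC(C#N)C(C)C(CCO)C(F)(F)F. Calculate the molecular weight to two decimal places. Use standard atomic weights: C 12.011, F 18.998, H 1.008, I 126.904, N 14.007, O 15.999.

First, the molecular formula is C18H20F3N3O2 (counting implicit H from valence).
  C: 18 × 12.011 = 216.198
  F: 3 × 18.998 = 56.994
  H: 20 × 1.008 = 20.160
  N: 3 × 14.007 = 42.021
  O: 2 × 15.999 = 31.998
Sum: 18×12.011 + 3×18.998 + 20×1.008 + 3×14.007 + 2×15.999 = 367.371 → 367.37 g/mol.

367.37 g/mol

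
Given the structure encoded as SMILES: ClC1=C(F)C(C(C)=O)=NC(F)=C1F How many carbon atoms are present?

7

Count every carbon token in the SMILES (each C, including those in ring-closure positions and inside branches).
Carbon count: 7.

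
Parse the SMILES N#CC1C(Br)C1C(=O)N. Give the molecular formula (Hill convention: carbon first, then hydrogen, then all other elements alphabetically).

C5H5BrN2O

Walk through each heavy atom and fill implicit hydrogens from standard valence (C 4, N 3, O 2, S 2, halogen 1):
  atom 1: N, bond orders sum to 3 (valence 3) → 0 H
  atom 2: C, bond orders sum to 4 (valence 4) → 0 H
  atom 3: C, bond orders sum to 3 (valence 4) → 1 H
  atom 4: C, bond orders sum to 3 (valence 4) → 1 H
  atom 5: Br (halogen, monovalent) → 0 H
  atom 6: C, bond orders sum to 3 (valence 4) → 1 H
  atom 7: C, bond orders sum to 4 (valence 4) → 0 H
  atom 8: O, bond orders sum to 2 (valence 2) → 0 H
  atom 9: N, bond orders sum to 1 (valence 3) → 2 H
Totals → C:5, H:5, Br:1, N:2, O:1.
In Hill order: C5H5BrN2O.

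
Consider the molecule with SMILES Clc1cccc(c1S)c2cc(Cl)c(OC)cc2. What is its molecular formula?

Walk through each heavy atom and fill implicit hydrogens from standard valence (C 4, N 3, O 2, S 2, halogen 1); for lowercase aromatic atoms, an aromatic c carries 1 H when it has two neighbours and 0 H with three, and aromatic n carries 0 H:
  atom 1: Cl (halogen, monovalent) → 0 H
  atom 2: aromatic c, 3 neighbours → 0 H
  atom 3: aromatic c, 2 neighbours → 1 H
  atom 4: aromatic c, 2 neighbours → 1 H
  atom 5: aromatic c, 2 neighbours → 1 H
  atom 6: aromatic c, 3 neighbours → 0 H
  atom 7: aromatic c, 3 neighbours → 0 H
  atom 8: S, bond orders sum to 1 (valence 2) → 1 H
  atom 9: aromatic c, 3 neighbours → 0 H
  atom 10: aromatic c, 2 neighbours → 1 H
  atom 11: aromatic c, 3 neighbours → 0 H
  atom 12: Cl (halogen, monovalent) → 0 H
  atom 13: aromatic c, 3 neighbours → 0 H
  atom 14: O, bond orders sum to 2 (valence 2) → 0 H
  atom 15: C, bond orders sum to 1 (valence 4) → 3 H
  atom 16: aromatic c, 2 neighbours → 1 H
  atom 17: aromatic c, 2 neighbours → 1 H
Totals → C:13, H:10, Cl:2, O:1, S:1.

C13H10Cl2OS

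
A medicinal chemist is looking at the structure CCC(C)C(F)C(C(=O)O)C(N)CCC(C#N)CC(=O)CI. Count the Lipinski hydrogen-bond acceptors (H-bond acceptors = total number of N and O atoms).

N atoms: 2; O atoms: 3.
Lipinski HBA = 2 + 3 = 5.

5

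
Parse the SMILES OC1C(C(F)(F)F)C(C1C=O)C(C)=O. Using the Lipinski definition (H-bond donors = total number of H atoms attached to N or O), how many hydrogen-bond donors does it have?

Donors: find every N or O and count the H atoms it carries.
  atom 1 (O): bond orders sum to 1 → 1 H
  atom 11 (O): bond orders sum to 2 → 0 H
  atom 14 (O): bond orders sum to 2 → 0 H
Lipinski HBD = 1.

1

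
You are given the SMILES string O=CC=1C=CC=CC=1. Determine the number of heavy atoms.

8

Every atom symbol written in the SMILES (organic subset) is one heavy atom; implicit H are not written.
Heavy atoms by element → C:7, O:1.
Total: 8.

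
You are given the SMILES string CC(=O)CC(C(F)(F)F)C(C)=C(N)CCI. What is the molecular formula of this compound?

C10H15F3INO

Walk through each heavy atom and fill implicit hydrogens from standard valence (C 4, N 3, O 2, S 2, halogen 1):
  atom 1: C, bond orders sum to 1 (valence 4) → 3 H
  atom 2: C, bond orders sum to 4 (valence 4) → 0 H
  atom 3: O, bond orders sum to 2 (valence 2) → 0 H
  atom 4: C, bond orders sum to 2 (valence 4) → 2 H
  atom 5: C, bond orders sum to 3 (valence 4) → 1 H
  atom 6: C, bond orders sum to 4 (valence 4) → 0 H
  atom 7: F (halogen, monovalent) → 0 H
  atom 8: F (halogen, monovalent) → 0 H
  atom 9: F (halogen, monovalent) → 0 H
  atom 10: C, bond orders sum to 4 (valence 4) → 0 H
  atom 11: C, bond orders sum to 1 (valence 4) → 3 H
  atom 12: C, bond orders sum to 4 (valence 4) → 0 H
  atom 13: N, bond orders sum to 1 (valence 3) → 2 H
  atom 14: C, bond orders sum to 2 (valence 4) → 2 H
  atom 15: C, bond orders sum to 2 (valence 4) → 2 H
  atom 16: I (halogen, monovalent) → 0 H
Totals → C:10, H:15, F:3, I:1, N:1, O:1.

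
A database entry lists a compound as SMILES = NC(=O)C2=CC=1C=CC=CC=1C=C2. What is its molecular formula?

C11H9NO

Walk through each heavy atom and fill implicit hydrogens from standard valence (C 4, N 3, O 2, S 2, halogen 1):
  atom 1: N, bond orders sum to 1 (valence 3) → 2 H
  atom 2: C, bond orders sum to 4 (valence 4) → 0 H
  atom 3: O, bond orders sum to 2 (valence 2) → 0 H
  atom 4: C, bond orders sum to 4 (valence 4) → 0 H
  atom 5: C, bond orders sum to 3 (valence 4) → 1 H
  atom 6: C, bond orders sum to 4 (valence 4) → 0 H
  atom 7: C, bond orders sum to 3 (valence 4) → 1 H
  atom 8: C, bond orders sum to 3 (valence 4) → 1 H
  atom 9: C, bond orders sum to 3 (valence 4) → 1 H
  atom 10: C, bond orders sum to 3 (valence 4) → 1 H
  atom 11: C, bond orders sum to 4 (valence 4) → 0 H
  atom 12: C, bond orders sum to 3 (valence 4) → 1 H
  atom 13: C, bond orders sum to 3 (valence 4) → 1 H
Totals → C:11, H:9, N:1, O:1.
In Hill order: C11H9NO.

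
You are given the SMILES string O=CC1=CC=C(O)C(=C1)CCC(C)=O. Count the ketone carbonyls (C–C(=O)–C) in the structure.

1

The ketone motif appears at heavy-atom position 12 in the SMILES.
Other groups present: 1 aldehyde, 1 hydroxyl.
Ketone count: 1.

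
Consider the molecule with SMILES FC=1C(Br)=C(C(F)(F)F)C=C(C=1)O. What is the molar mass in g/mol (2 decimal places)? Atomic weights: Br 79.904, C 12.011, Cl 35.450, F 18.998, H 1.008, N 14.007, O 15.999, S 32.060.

259.00 g/mol

First, the molecular formula is C7H3BrF4O (counting implicit H from valence).
  Br: 1 × 79.904 = 79.904
  C: 7 × 12.011 = 84.077
  F: 4 × 18.998 = 75.992
  H: 3 × 1.008 = 3.024
  O: 1 × 15.999 = 15.999
Sum: 1×79.904 + 7×12.011 + 4×18.998 + 3×1.008 + 1×15.999 = 258.996 → 259.00 g/mol.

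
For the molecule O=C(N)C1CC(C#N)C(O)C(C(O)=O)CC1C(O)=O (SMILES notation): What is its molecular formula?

C11H14N2O6

Walk through each heavy atom and fill implicit hydrogens from standard valence (C 4, N 3, O 2, S 2, halogen 1):
  atom 1: O, bond orders sum to 2 (valence 2) → 0 H
  atom 2: C, bond orders sum to 4 (valence 4) → 0 H
  atom 3: N, bond orders sum to 1 (valence 3) → 2 H
  atom 4: C, bond orders sum to 3 (valence 4) → 1 H
  atom 5: C, bond orders sum to 2 (valence 4) → 2 H
  atom 6: C, bond orders sum to 3 (valence 4) → 1 H
  atom 7: C, bond orders sum to 4 (valence 4) → 0 H
  atom 8: N, bond orders sum to 3 (valence 3) → 0 H
  atom 9: C, bond orders sum to 3 (valence 4) → 1 H
  atom 10: O, bond orders sum to 1 (valence 2) → 1 H
  atom 11: C, bond orders sum to 3 (valence 4) → 1 H
  atom 12: C, bond orders sum to 4 (valence 4) → 0 H
  atom 13: O, bond orders sum to 1 (valence 2) → 1 H
  atom 14: O, bond orders sum to 2 (valence 2) → 0 H
  atom 15: C, bond orders sum to 2 (valence 4) → 2 H
  atom 16: C, bond orders sum to 3 (valence 4) → 1 H
  atom 17: C, bond orders sum to 4 (valence 4) → 0 H
  atom 18: O, bond orders sum to 1 (valence 2) → 1 H
  atom 19: O, bond orders sum to 2 (valence 2) → 0 H
Totals → C:11, H:14, N:2, O:6.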